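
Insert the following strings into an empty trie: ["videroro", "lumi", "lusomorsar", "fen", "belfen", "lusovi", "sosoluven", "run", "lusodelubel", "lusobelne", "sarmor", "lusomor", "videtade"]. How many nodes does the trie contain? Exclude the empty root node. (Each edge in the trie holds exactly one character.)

64

Insert word by word; a character creates a node only if that edge doesn't already exist:
  "videroro" → 8 new (v, i, d, e, r, o, r, o)
  "lumi" → 4 new (l, u, m, i)
  "lusomorsar" → prefix "lu" already present; 8 new (s, o, m, o, r, s, a, r)
  "fen" → 3 new (f, e, n)
  "belfen" → 6 new (b, e, l, f, e, n)
  "lusovi" → prefix "luso" already present; 2 new (v, i)
  "sosoluven" → 9 new (s, o, s, o, l, u, v, e, n)
  "run" → 3 new (r, u, n)
  "lusodelubel" → prefix "luso" already present; 7 new (d, e, l, u, b, e, l)
  "lusobelne" → prefix "luso" already present; 5 new (b, e, l, n, e)
  "sarmor" → prefix "s" already present; 5 new (a, r, m, o, r)
  "lusomor" → prefix "lusomor" already present; 0 new (none)
  "videtade" → prefix "vide" already present; 4 new (t, a, d, e)
Total nodes = 8 + 4 + 8 + 3 + 6 + 2 + 9 + 3 + 7 + 5 + 5 + 0 + 4 = 64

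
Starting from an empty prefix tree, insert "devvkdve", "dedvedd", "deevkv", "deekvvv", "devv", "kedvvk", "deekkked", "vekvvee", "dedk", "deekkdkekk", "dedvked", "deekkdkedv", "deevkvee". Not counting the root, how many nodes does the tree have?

51

Trace insertions, counting only characters that open a new branch:
  "devvkdve" → 8 new (d, e, v, v, k, d, v, e)
  "dedvedd" → prefix "de" already present; 5 new (d, v, e, d, d)
  "deevkv" → prefix "de" already present; 4 new (e, v, k, v)
  "deekvvv" → prefix "dee" already present; 4 new (k, v, v, v)
  "devv" → prefix "devv" already present; 0 new (none)
  "kedvvk" → 6 new (k, e, d, v, v, k)
  "deekkked" → prefix "deek" already present; 4 new (k, k, e, d)
  "vekvvee" → 7 new (v, e, k, v, v, e, e)
  "dedk" → prefix "ded" already present; 1 new (k)
  "deekkdkekk" → prefix "deekk" already present; 5 new (d, k, e, k, k)
  "dedvked" → prefix "dedv" already present; 3 new (k, e, d)
  "deekkdkedv" → prefix "deekkdke" already present; 2 new (d, v)
  "deevkvee" → prefix "deevkv" already present; 2 new (e, e)
Total nodes = 8 + 5 + 4 + 4 + 0 + 6 + 4 + 7 + 1 + 5 + 3 + 2 + 2 = 51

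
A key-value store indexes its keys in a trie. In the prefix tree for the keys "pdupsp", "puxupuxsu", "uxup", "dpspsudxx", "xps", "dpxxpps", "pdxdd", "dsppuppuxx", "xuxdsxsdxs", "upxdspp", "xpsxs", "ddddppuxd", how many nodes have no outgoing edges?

11

Leaves are exactly the stored words that no other stored word extends.
Those words: "ddddppuxd", "dpspsudxx", "dpxxpps", "dsppuppuxx", "pdupsp", "pdxdd", "puxupuxsu", "upxdspp", "uxup", "xpsxs", "xuxdsxsdxs"
Leaf count: 11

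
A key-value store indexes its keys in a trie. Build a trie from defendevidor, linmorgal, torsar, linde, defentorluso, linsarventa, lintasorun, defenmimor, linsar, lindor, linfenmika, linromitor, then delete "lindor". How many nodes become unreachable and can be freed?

2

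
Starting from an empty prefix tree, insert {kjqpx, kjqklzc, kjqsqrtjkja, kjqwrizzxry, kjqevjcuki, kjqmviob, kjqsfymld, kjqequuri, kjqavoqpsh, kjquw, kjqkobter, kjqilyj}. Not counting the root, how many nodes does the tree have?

65

For each word, the new-node count is its length minus the longest prefix already in the trie:
  "kjqpx" → 5 new (k, j, q, p, x)
  "kjqklzc" → prefix "kjq" already present; 4 new (k, l, z, c)
  "kjqsqrtjkja" → prefix "kjq" already present; 8 new (s, q, r, t, j, k, j, a)
  "kjqwrizzxry" → prefix "kjq" already present; 8 new (w, r, i, z, z, x, r, y)
  "kjqevjcuki" → prefix "kjq" already present; 7 new (e, v, j, c, u, k, i)
  "kjqmviob" → prefix "kjq" already present; 5 new (m, v, i, o, b)
  "kjqsfymld" → prefix "kjqs" already present; 5 new (f, y, m, l, d)
  "kjqequuri" → prefix "kjqe" already present; 5 new (q, u, u, r, i)
  "kjqavoqpsh" → prefix "kjq" already present; 7 new (a, v, o, q, p, s, h)
  "kjquw" → prefix "kjq" already present; 2 new (u, w)
  "kjqkobter" → prefix "kjqk" already present; 5 new (o, b, t, e, r)
  "kjqilyj" → prefix "kjq" already present; 4 new (i, l, y, j)
Total nodes = 5 + 4 + 8 + 8 + 7 + 5 + 5 + 5 + 7 + 2 + 5 + 4 = 65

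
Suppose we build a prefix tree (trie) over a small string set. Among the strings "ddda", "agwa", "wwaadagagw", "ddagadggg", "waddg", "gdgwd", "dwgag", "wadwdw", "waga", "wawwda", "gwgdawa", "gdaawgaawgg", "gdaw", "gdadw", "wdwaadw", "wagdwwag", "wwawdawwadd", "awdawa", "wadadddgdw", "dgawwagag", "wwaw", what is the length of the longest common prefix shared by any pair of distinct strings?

Equivalently: take the maximum, over all pairs, of their longest common prefix length.
e.g. "wwaw" and "wwawdawwadd" share the prefix "wwaw" of length 4; no pair shares a longer one.
Longest shared-prefix length: 4

4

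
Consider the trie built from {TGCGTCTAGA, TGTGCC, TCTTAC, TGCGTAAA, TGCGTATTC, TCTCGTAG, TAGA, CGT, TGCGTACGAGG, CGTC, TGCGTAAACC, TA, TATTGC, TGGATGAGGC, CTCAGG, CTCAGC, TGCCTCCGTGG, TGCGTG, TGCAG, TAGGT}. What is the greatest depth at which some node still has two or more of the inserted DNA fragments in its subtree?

8

The deepest shared node is where two words last agree before diverging.
e.g. "TGCGTAAA" and "TGCGTAAACC" share the prefix "TGCGTAAA" of length 8; no pair shares a longer one.
Longest shared-prefix length: 8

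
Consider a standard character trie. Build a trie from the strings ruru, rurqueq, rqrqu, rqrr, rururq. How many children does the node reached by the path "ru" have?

The children of the "ru" node are the distinct next characters among strings starting with "ru".
Characters that immediately follow "ru" among the stored strings: {r}.
That node has 1 child edge.

1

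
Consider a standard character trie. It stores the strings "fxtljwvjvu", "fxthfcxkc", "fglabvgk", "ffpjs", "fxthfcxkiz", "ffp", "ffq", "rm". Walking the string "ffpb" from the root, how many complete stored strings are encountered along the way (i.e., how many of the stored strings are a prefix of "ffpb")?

Check each prefix of "ffpb" against the stored set — each match is an end-marker on the path.
Prefixes of the query that are stored words: "ffp"
Count: 1

1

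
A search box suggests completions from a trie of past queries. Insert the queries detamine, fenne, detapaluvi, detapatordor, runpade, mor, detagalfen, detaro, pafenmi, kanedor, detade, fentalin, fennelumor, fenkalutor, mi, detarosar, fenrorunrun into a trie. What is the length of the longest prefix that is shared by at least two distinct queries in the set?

6

The deepest shared node is where two words last agree before diverging.
e.g. "detapaluvi" and "detapatordor" share the prefix "detapa" of length 6; no pair shares a longer one.
Longest shared-prefix length: 6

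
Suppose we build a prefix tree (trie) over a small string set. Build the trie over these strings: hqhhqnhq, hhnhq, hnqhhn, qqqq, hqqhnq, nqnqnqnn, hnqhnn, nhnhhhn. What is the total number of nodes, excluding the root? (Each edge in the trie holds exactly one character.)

41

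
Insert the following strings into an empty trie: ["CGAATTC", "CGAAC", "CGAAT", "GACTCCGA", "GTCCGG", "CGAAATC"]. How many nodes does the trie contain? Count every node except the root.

Count nodes per top-level branch (shared prefixes stored once):
  'C'-branch (CGAAATC, CGAAC, CGAAT, CGAATTC): 11 nodes
  'G'-branch (GACTCCGA, GTCCGG): 13 nodes
Sum: 24

24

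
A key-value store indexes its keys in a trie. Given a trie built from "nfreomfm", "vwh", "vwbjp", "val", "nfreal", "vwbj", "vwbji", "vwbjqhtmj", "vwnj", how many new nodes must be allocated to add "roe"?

3

No existing word starts with "r", so every character of "roe" needs a new node.
3 − 0 = 3 new nodes.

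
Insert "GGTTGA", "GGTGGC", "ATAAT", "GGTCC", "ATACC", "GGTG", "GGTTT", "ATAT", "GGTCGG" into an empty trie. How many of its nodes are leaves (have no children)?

A leaf is a node with no children — equivalently, the end of a word that is not a proper prefix of any other stored word.
Those words: "ATAAT", "ATACC", "ATAT", "GGTCC", "GGTCGG", "GGTGGC", "GGTTGA", "GGTTT"
Leaf count: 8

8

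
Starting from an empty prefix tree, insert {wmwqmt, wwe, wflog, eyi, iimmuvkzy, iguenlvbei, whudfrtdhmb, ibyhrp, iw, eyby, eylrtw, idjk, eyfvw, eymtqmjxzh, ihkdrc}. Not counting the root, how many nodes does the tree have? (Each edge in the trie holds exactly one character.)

For each word, the new-node count is its length minus the longest prefix already in the trie:
  "wmwqmt" → 6 new (w, m, w, q, m, t)
  "wwe" → prefix "w" already present; 2 new (w, e)
  "wflog" → prefix "w" already present; 4 new (f, l, o, g)
  "eyi" → 3 new (e, y, i)
  "iimmuvkzy" → 9 new (i, i, m, m, u, v, k, z, y)
  "iguenlvbei" → prefix "i" already present; 9 new (g, u, e, n, l, v, b, e, i)
  "whudfrtdhmb" → prefix "w" already present; 10 new (h, u, d, f, r, t, d, h, m, b)
  "ibyhrp" → prefix "i" already present; 5 new (b, y, h, r, p)
  "iw" → prefix "i" already present; 1 new (w)
  "eyby" → prefix "ey" already present; 2 new (b, y)
  "eylrtw" → prefix "ey" already present; 4 new (l, r, t, w)
  "idjk" → prefix "i" already present; 3 new (d, j, k)
  "eyfvw" → prefix "ey" already present; 3 new (f, v, w)
  "eymtqmjxzh" → prefix "ey" already present; 8 new (m, t, q, m, j, x, z, h)
  "ihkdrc" → prefix "i" already present; 5 new (h, k, d, r, c)
Total nodes = 6 + 2 + 4 + 3 + 9 + 9 + 10 + 5 + 1 + 2 + 4 + 3 + 3 + 8 + 5 = 74

74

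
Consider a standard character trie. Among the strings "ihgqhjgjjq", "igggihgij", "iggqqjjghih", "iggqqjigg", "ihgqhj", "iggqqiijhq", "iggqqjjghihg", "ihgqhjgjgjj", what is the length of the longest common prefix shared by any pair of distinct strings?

11

Equivalently: take the maximum, over all pairs, of their longest common prefix length.
e.g. "iggqqjjghih" and "iggqqjjghihg" share the prefix "iggqqjjghih" of length 11; no pair shares a longer one.
Longest shared-prefix length: 11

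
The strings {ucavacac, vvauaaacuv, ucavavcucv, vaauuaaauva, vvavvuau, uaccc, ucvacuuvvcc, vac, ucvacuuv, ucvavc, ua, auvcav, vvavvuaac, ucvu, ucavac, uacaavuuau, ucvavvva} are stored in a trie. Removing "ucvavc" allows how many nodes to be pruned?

1

Walk "ucvavc" from the leaf back toward the root, removing each node that no remaining word uses.
The suffix "c" (1 node) is used only by "ucvavc"; the node for "ucvav" still has the child "v", so pruning stops there.
Nodes removed: 1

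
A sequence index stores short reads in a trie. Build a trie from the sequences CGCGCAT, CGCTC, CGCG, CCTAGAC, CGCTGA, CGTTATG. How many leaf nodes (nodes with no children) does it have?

A leaf is a node with no children — equivalently, the end of a word that is not a proper prefix of any other stored word.
Those words: "CCTAGAC", "CGCGCAT", "CGCTC", "CGCTGA", "CGTTATG"
Leaf count: 5

5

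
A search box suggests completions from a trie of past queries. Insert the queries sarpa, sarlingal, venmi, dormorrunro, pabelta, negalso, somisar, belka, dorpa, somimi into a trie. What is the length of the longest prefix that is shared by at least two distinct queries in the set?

The deepest shared node is where two words last agree before diverging.
e.g. "somimi" and "somisar" share the prefix "somi" of length 4; no pair shares a longer one.
Longest shared-prefix length: 4

4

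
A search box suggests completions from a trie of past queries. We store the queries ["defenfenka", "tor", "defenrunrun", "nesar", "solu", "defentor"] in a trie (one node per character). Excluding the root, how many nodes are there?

Count nodes per top-level branch (shared prefixes stored once):
  'd'-branch (defenfenka, defenrunrun, defentor): 19 nodes
  'n'-branch (nesar): 5 nodes
  's'-branch (solu): 4 nodes
  't'-branch (tor): 3 nodes
Sum: 31

31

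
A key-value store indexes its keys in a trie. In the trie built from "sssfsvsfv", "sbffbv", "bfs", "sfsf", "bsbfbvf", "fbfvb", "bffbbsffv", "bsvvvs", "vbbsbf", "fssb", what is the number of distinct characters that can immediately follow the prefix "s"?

3

The children of the "s" node are the distinct next characters among strings starting with "s".
Characters that immediately follow "s" among the stored strings: {b, f, s}.
That node has 3 child edges.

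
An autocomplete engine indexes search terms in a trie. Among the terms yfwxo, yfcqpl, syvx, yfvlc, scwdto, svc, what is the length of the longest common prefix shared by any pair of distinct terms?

2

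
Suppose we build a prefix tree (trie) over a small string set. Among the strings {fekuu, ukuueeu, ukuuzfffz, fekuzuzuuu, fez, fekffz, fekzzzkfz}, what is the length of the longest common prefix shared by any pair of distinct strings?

The deepest shared node is where two words last agree before diverging.
"fekuu" and "fekuzuzuuu" agree on "feku" (4 characters) before diverging; nothing deeper is shared.
Longest shared-prefix length: 4

4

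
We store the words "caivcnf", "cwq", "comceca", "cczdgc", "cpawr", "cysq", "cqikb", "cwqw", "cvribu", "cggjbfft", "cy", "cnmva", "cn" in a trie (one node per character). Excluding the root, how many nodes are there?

48

For each word, the new-node count is its length minus the longest prefix already in the trie:
  "caivcnf" → 7 new (c, a, i, v, c, n, f)
  "cwq" → prefix "c" already present; 2 new (w, q)
  "comceca" → prefix "c" already present; 6 new (o, m, c, e, c, a)
  "cczdgc" → prefix "c" already present; 5 new (c, z, d, g, c)
  "cpawr" → prefix "c" already present; 4 new (p, a, w, r)
  "cysq" → prefix "c" already present; 3 new (y, s, q)
  "cqikb" → prefix "c" already present; 4 new (q, i, k, b)
  "cwqw" → prefix "cwq" already present; 1 new (w)
  "cvribu" → prefix "c" already present; 5 new (v, r, i, b, u)
  "cggjbfft" → prefix "c" already present; 7 new (g, g, j, b, f, f, t)
  "cy" → prefix "cy" already present; 0 new (none)
  "cnmva" → prefix "c" already present; 4 new (n, m, v, a)
  "cn" → prefix "cn" already present; 0 new (none)
Total nodes = 7 + 2 + 6 + 5 + 4 + 3 + 4 + 1 + 5 + 7 + 0 + 4 + 0 = 48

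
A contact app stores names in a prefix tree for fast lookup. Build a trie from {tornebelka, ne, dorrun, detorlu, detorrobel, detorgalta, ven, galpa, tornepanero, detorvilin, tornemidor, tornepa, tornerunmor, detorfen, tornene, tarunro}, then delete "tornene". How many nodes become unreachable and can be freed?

After clearing the end-marker at "tornene", prune upward until reaching a node still needed by another word.
The suffix "ne" (2 nodes) is used only by "tornene"; the node for "torne" still has the child "b", so pruning stops there.
Nodes removed: 2

2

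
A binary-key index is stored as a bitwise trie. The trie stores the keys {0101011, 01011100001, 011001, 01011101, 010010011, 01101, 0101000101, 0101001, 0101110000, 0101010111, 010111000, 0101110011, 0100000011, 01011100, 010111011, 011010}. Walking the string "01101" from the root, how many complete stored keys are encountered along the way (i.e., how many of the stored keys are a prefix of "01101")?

Check each prefix of "01101" against the stored set — each match is an end-marker on the path.
Prefixes of the query that are stored words: "01101"
Count: 1

1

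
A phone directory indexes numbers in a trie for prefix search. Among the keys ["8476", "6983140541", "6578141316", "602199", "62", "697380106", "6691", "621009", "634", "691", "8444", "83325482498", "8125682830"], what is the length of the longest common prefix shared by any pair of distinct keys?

Look for the deepest trie node that still has at least two words in its subtree.
"62" and "621009" agree on "62" (2 characters) before diverging; nothing deeper is shared.
Longest shared-prefix length: 2

2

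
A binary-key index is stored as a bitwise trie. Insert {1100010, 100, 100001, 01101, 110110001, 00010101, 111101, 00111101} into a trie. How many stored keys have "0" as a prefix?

Traverse to the node for "0", then collect every word in that subtree.
Matches: "00010101", "00111101", "01101"
Count: 3

3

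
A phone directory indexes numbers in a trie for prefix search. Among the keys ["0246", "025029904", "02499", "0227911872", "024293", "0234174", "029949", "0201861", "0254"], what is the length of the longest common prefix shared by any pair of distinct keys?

Look for the deepest trie node that still has at least two words in its subtree.
"024293" and "0246" agree on "024" (3 characters) before diverging; nothing deeper is shared.
Longest shared-prefix length: 3

3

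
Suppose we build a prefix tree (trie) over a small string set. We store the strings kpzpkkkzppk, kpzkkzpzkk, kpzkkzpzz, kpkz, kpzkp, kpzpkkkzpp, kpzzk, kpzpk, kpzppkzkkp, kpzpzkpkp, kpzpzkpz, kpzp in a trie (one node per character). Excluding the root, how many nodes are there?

Insert word by word; a character creates a node only if that edge doesn't already exist:
  "kpzpkkkzppk" → 11 new (k, p, z, p, k, k, k, z, p, p, k)
  "kpzkkzpzkk" → prefix "kpz" already present; 7 new (k, k, z, p, z, k, k)
  "kpzkkzpzz" → prefix "kpzkkzpz" already present; 1 new (z)
  "kpkz" → prefix "kp" already present; 2 new (k, z)
  "kpzkp" → prefix "kpzk" already present; 1 new (p)
  "kpzpkkkzpp" → prefix "kpzpkkkzpp" already present; 0 new (none)
  "kpzzk" → prefix "kpz" already present; 2 new (z, k)
  "kpzpk" → prefix "kpzpk" already present; 0 new (none)
  "kpzppkzkkp" → prefix "kpzp" already present; 6 new (p, k, z, k, k, p)
  "kpzpzkpkp" → prefix "kpzp" already present; 5 new (z, k, p, k, p)
  "kpzpzkpz" → prefix "kpzpzkp" already present; 1 new (z)
  "kpzp" → prefix "kpzp" already present; 0 new (none)
Total nodes = 11 + 7 + 1 + 2 + 1 + 0 + 2 + 0 + 6 + 5 + 1 + 0 = 36

36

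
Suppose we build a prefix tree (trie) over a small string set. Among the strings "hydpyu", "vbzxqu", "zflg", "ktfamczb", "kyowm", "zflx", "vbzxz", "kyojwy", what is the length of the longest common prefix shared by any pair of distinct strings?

The deepest shared node is where two words last agree before diverging.
e.g. "vbzxqu" and "vbzxz" share the prefix "vbzx" of length 4; no pair shares a longer one.
Longest shared-prefix length: 4

4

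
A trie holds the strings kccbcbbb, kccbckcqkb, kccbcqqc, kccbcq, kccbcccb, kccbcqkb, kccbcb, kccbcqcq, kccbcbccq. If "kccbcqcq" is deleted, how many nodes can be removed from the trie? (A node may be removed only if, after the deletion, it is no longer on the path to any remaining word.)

2

Walk "kccbcqcq" from the leaf back toward the root, removing each node that no remaining word uses.
The suffix "cq" (2 nodes) is used only by "kccbcqcq"; the node for "kccbcq" still has the child "q", so pruning stops there.
Nodes removed: 2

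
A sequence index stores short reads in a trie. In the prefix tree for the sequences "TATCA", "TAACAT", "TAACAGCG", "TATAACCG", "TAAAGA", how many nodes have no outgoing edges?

Leaves are exactly the stored words that no other stored word extends.
Those words: "TAAAGA", "TAACAGCG", "TAACAT", "TATAACCG", "TATCA"
Leaf count: 5

5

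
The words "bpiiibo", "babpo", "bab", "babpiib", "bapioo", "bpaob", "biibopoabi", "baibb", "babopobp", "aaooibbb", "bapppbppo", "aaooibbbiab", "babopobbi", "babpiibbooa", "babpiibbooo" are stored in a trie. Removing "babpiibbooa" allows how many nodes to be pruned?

Walk "babpiibbooa" from the leaf back toward the root, removing each node that no remaining word uses.
The suffix "a" (1 node) is used only by "babpiibbooa"; the node for "babpiibboo" still has the child "o", so pruning stops there.
Nodes removed: 1

1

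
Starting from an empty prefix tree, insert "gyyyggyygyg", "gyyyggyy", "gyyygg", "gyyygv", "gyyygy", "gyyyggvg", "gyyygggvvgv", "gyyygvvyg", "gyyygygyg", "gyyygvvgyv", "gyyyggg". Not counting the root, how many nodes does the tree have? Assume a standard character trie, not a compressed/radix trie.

Count nodes per top-level branch (shared prefixes stored once):
  'g'-branch (gyyygg, gyyyggg, gyyygggvvgv, gyyyggvg, gyyyggyy, gyyyggyygyg, gyyygv, gyyygvvgyv, gyyygvvyg, gyyygy, gyyygygyg): 29 nodes
Sum: 29

29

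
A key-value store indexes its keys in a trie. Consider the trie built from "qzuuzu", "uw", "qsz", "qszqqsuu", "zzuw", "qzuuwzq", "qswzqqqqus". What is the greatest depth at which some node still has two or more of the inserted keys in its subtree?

Equivalently: take the maximum, over all pairs, of their longest common prefix length.
e.g. "qzuuwzq" and "qzuuzu" share the prefix "qzuu" of length 4; no pair shares a longer one.
Longest shared-prefix length: 4

4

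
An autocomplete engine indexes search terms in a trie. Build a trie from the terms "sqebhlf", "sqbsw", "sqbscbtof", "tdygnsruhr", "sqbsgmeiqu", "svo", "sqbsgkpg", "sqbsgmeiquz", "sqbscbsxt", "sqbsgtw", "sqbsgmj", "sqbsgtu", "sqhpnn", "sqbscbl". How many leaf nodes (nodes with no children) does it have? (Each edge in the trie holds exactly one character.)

13

A leaf is a node with no children — equivalently, the end of a word that is not a proper prefix of any other stored word.
Those words: "sqbscbl", "sqbscbsxt", "sqbscbtof", "sqbsgkpg", "sqbsgmeiquz", "sqbsgmj", "sqbsgtu", "sqbsgtw", "sqbsw", "sqebhlf", "sqhpnn", "svo", "tdygnsruhr"
Leaf count: 13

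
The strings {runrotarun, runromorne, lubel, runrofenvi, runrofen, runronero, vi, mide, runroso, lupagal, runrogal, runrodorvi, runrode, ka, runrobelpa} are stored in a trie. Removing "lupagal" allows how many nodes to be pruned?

5

A node on "lupagal"'s path can go only if nothing else ends at it or branches off below it.
The suffix "pagal" (5 nodes) is used only by "lupagal"; the node for "lu" still has the child "b", so pruning stops there.
Nodes removed: 5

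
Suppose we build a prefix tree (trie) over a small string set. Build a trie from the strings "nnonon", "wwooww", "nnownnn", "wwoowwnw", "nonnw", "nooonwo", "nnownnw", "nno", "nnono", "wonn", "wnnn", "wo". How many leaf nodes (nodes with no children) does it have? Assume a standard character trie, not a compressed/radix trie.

A leaf is a node with no children — equivalently, the end of a word that is not a proper prefix of any other stored word.
Those words: "nnonon", "nnownnn", "nnownnw", "nonnw", "nooonwo", "wnnn", "wonn", "wwoowwnw"
Leaf count: 8

8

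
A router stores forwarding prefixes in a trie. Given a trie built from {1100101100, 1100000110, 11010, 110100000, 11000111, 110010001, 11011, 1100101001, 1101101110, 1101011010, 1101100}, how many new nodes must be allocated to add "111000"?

4

"11" is already a path in the trie; the remaining "1000" must be added.
New nodes needed: |"111000"| − 2 = 6 − 2 = 4.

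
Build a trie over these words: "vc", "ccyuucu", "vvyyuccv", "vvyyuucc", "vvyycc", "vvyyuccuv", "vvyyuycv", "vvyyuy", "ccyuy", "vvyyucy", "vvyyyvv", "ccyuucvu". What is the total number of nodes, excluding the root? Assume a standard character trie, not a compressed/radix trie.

33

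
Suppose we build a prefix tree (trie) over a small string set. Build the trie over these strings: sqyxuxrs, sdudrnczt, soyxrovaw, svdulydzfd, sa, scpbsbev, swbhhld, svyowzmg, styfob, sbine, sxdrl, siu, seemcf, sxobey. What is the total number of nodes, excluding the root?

Count nodes per top-level branch (shared prefixes stored once):
  's'-branch (sa, sbine, scpbsbev, sdudrnczt, seemcf, siu, soyxrovaw, sqyxuxrs, styfob, svdulydzfd, svyowzmg, swbhhld, sxdrl, sxobey): 77 nodes
Sum: 77

77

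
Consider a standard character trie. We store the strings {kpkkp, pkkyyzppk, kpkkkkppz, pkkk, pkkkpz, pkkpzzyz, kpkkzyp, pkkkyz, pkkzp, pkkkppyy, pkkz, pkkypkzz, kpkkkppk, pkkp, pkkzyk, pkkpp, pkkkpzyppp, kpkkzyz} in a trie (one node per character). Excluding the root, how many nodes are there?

Count nodes per top-level branch (shared prefixes stored once):
  'k'-branch (kpkkkkppz, kpkkkppk, kpkkp, kpkkzyp, kpkkzyz): 17 nodes
  'p'-branch (pkkk, pkkkppyy, pkkkpz, pkkkpzyppp, pkkkyz, pkkp, pkkpp, pkkpzzyz, pkkypkzz, pkkyyzppk, pkkz, pkkzp, pkkzyk): 35 nodes
Sum: 52

52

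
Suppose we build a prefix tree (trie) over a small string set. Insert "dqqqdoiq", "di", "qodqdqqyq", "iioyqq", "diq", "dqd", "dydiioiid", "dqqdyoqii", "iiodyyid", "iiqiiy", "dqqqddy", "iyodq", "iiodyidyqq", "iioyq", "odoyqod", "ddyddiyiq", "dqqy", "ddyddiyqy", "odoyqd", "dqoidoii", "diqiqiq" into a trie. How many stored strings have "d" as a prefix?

Traverse to the node for "d", then collect every word in that subtree.
Matches: "ddyddiyiq", "ddyddiyqy", "di", "diq", "diqiqiq", "dqd", "dqoidoii", "dqqdyoqii", "dqqqddy", "dqqqdoiq", "dqqy", "dydiioiid"
Count: 12

12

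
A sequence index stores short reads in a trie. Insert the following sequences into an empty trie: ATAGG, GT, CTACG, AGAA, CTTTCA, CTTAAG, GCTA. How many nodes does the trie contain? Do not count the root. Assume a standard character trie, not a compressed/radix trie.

25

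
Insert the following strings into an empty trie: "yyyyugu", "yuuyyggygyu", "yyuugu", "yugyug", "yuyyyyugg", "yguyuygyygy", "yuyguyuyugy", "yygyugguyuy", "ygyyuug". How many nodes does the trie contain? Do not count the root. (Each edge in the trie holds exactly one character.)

64

Count nodes per top-level branch (shared prefixes stored once):
  'y'-branch (yguyuygyygy, ygyyuug, yugyug, yuuyyggygyu, yuyguyuyugy, yuyyyyugg, yygyugguyuy, yyuugu, yyyyugu): 64 nodes
Sum: 64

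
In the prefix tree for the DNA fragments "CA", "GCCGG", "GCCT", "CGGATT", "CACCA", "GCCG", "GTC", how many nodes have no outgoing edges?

A leaf is a node with no children — equivalently, the end of a word that is not a proper prefix of any other stored word.
Those words: "CACCA", "CGGATT", "GCCGG", "GCCT", "GTC"
Leaf count: 5

5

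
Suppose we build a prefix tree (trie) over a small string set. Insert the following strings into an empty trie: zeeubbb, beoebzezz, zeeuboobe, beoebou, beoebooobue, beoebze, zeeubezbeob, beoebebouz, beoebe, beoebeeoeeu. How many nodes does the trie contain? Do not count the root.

Trace insertions, counting only characters that open a new branch:
  "zeeubbb" → 7 new (z, e, e, u, b, b, b)
  "beoebzezz" → 9 new (b, e, o, e, b, z, e, z, z)
  "zeeuboobe" → prefix "zeeub" already present; 4 new (o, o, b, e)
  "beoebou" → prefix "beoeb" already present; 2 new (o, u)
  "beoebooobue" → prefix "beoebo" already present; 5 new (o, o, b, u, e)
  "beoebze" → prefix "beoebze" already present; 0 new (none)
  "zeeubezbeob" → prefix "zeeub" already present; 6 new (e, z, b, e, o, b)
  "beoebebouz" → prefix "beoeb" already present; 5 new (e, b, o, u, z)
  "beoebe" → prefix "beoebe" already present; 0 new (none)
  "beoebeeoeeu" → prefix "beoebe" already present; 5 new (e, o, e, e, u)
Total nodes = 7 + 9 + 4 + 2 + 5 + 0 + 6 + 5 + 0 + 5 = 43

43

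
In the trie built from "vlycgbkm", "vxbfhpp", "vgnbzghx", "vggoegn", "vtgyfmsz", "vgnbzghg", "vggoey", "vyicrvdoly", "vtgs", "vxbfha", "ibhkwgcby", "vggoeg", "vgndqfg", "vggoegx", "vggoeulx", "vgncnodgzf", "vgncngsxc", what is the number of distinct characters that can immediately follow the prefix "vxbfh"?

The children of the "vxbfh" node are the distinct next characters among strings starting with "vxbfh".
Characters that immediately follow "vxbfh" among the stored strings: {a, p}.
That node has 2 child edges.

2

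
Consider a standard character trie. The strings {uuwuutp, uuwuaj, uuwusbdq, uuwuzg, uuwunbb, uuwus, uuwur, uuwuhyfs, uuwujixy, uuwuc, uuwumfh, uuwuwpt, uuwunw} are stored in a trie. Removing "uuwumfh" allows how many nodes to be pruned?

After clearing the end-marker at "uuwumfh", prune upward until reaching a node still needed by another word.
The suffix "mfh" (3 nodes) is used only by "uuwumfh"; the node for "uuwu" still has the child "u", so pruning stops there.
Nodes removed: 3

3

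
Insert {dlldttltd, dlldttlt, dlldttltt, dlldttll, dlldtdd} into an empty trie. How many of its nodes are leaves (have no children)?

4

A leaf is a node with no children — equivalently, the end of a word that is not a proper prefix of any other stored word.
Those words: "dlldtdd", "dlldttll", "dlldttltd", "dlldttltt"
Leaf count: 4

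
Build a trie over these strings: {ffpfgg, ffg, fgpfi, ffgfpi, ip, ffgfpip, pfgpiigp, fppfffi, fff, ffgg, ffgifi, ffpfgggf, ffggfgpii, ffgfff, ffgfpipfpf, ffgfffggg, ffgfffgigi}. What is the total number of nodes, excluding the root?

54

For each word, the new-node count is its length minus the longest prefix already in the trie:
  "ffpfgg" → 6 new (f, f, p, f, g, g)
  "ffg" → prefix "ff" already present; 1 new (g)
  "fgpfi" → prefix "f" already present; 4 new (g, p, f, i)
  "ffgfpi" → prefix "ffg" already present; 3 new (f, p, i)
  "ip" → 2 new (i, p)
  "ffgfpip" → prefix "ffgfpi" already present; 1 new (p)
  "pfgpiigp" → 8 new (p, f, g, p, i, i, g, p)
  "fppfffi" → prefix "f" already present; 6 new (p, p, f, f, f, i)
  "fff" → prefix "ff" already present; 1 new (f)
  "ffgg" → prefix "ffg" already present; 1 new (g)
  "ffgifi" → prefix "ffg" already present; 3 new (i, f, i)
  "ffpfgggf" → prefix "ffpfgg" already present; 2 new (g, f)
  "ffggfgpii" → prefix "ffgg" already present; 5 new (f, g, p, i, i)
  "ffgfff" → prefix "ffgf" already present; 2 new (f, f)
  "ffgfpipfpf" → prefix "ffgfpip" already present; 3 new (f, p, f)
  "ffgfffggg" → prefix "ffgfff" already present; 3 new (g, g, g)
  "ffgfffgigi" → prefix "ffgfffg" already present; 3 new (i, g, i)
Total nodes = 6 + 1 + 4 + 3 + 2 + 1 + 8 + 6 + 1 + 1 + 3 + 2 + 5 + 2 + 3 + 3 + 3 = 54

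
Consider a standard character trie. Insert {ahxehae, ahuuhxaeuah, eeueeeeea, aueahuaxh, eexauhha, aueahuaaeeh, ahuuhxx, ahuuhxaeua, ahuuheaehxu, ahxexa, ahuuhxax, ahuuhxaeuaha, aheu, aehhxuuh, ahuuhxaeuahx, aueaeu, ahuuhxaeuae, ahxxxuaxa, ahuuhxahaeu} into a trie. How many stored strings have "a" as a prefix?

Filter for entries beginning with "a":
Words under "a": aehhxuuh, aheu, ahuuheaehxu, ahuuhxaeua, ahuuhxaeuae, ahuuhxaeuah, ahuuhxaeuaha, ahuuhxaeuahx, ahuuhxahaeu, ahuuhxax, ahuuhxx, ahxehae, ahxexa, ahxxxuaxa, aueaeu, aueahuaaeeh, aueahuaxh
Count: 17

17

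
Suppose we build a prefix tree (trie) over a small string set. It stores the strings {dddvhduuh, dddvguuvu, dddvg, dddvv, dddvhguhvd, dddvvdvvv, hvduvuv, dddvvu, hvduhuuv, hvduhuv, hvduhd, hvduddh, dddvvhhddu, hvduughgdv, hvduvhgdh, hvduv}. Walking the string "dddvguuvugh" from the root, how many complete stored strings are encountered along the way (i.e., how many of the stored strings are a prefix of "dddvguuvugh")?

2

Walk "dddvguuvugh" from the root; an end-of-word marker is hit whenever a stored word is a prefix of "dddvguuvugh".
Prefixes of the query that are stored words: "dddvg", "dddvguuvu"
Count: 2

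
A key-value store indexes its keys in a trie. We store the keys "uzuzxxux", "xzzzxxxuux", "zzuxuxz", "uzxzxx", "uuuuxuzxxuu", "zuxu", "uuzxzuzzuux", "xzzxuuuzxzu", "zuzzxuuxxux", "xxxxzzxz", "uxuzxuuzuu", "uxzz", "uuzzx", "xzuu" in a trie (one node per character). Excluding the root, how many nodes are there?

90

For each word, the new-node count is its length minus the longest prefix already in the trie:
  "uzuzxxux" → 8 new (u, z, u, z, x, x, u, x)
  "xzzzxxxuux" → 10 new (x, z, z, z, x, x, x, u, u, x)
  "zzuxuxz" → 7 new (z, z, u, x, u, x, z)
  "uzxzxx" → prefix "uz" already present; 4 new (x, z, x, x)
  "uuuuxuzxxuu" → prefix "u" already present; 10 new (u, u, u, x, u, z, x, x, u, u)
  "zuxu" → prefix "z" already present; 3 new (u, x, u)
  "uuzxzuzzuux" → prefix "uu" already present; 9 new (z, x, z, u, z, z, u, u, x)
  "xzzxuuuzxzu" → prefix "xzz" already present; 8 new (x, u, u, u, z, x, z, u)
  "zuzzxuuxxux" → prefix "zu" already present; 9 new (z, z, x, u, u, x, x, u, x)
  "xxxxzzxz" → prefix "x" already present; 7 new (x, x, x, z, z, x, z)
  "uxuzxuuzuu" → prefix "u" already present; 9 new (x, u, z, x, u, u, z, u, u)
  "uxzz" → prefix "ux" already present; 2 new (z, z)
  "uuzzx" → prefix "uuz" already present; 2 new (z, x)
  "xzuu" → prefix "xz" already present; 2 new (u, u)
Total nodes = 8 + 10 + 7 + 4 + 10 + 3 + 9 + 8 + 9 + 7 + 9 + 2 + 2 + 2 = 90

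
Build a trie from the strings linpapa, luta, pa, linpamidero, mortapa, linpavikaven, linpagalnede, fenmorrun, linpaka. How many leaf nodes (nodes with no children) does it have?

Leaves are exactly the stored words that no other stored word extends.
Those words: "fenmorrun", "linpagalnede", "linpaka", "linpamidero", "linpapa", "linpavikaven", "luta", "mortapa", "pa"
Leaf count: 9

9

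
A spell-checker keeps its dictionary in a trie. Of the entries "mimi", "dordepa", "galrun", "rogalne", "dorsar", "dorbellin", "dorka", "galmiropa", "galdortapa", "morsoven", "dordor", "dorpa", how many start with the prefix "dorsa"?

1

Filter for entries beginning with "dorsa":
Matches: "dorsar"
Count: 1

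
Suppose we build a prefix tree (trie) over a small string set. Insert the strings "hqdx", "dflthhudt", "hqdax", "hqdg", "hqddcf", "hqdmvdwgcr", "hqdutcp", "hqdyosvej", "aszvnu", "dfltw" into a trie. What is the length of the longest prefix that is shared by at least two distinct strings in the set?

4

Equivalently: take the maximum, over all pairs, of their longest common prefix length.
e.g. "dflthhudt" and "dfltw" share the prefix "dflt" of length 4; no pair shares a longer one.
Longest shared-prefix length: 4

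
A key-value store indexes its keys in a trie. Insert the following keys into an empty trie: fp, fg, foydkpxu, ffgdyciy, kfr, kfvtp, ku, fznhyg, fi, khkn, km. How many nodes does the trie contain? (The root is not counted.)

34

Count nodes per top-level branch (shared prefixes stored once):
  'f'-branch (ffgdyciy, fg, fi, foydkpxu, fp, fznhyg): 23 nodes
  'k'-branch (kfr, kfvtp, khkn, km, ku): 11 nodes
Sum: 34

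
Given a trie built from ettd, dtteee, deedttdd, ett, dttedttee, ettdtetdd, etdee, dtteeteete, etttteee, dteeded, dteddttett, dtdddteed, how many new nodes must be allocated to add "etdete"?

2

Walking "etdete" from the root, the first 4 characters ("etde") follow existing edges; "t" is the first miss.
New nodes needed: |"etdete"| − 4 = 6 − 4 = 2.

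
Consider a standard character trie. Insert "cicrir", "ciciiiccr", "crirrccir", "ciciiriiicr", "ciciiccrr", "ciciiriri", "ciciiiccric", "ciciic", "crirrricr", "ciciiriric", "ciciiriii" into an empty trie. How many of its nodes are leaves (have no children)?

7

Leaves are exactly the stored words that no other stored word extends.
Those words: "ciciiccrr", "ciciiiccric", "ciciiriiicr", "ciciiriric", "cicrir", "crirrccir", "crirrricr"
Leaf count: 7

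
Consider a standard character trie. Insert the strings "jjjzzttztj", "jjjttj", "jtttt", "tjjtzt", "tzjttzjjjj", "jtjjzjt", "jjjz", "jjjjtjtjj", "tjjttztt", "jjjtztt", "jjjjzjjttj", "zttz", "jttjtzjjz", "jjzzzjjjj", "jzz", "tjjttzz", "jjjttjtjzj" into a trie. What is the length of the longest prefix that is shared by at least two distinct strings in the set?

6

The deepest shared node is where two words last agree before diverging.
e.g. "jjjttj" and "jjjttjtjzj" share the prefix "jjjttj" of length 6; no pair shares a longer one.
Longest shared-prefix length: 6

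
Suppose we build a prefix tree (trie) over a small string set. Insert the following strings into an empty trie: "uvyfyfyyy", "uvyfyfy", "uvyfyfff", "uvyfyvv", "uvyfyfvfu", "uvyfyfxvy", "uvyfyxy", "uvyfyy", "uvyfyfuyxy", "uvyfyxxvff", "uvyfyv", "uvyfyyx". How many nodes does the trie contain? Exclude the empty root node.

Trace insertions, counting only characters that open a new branch:
  "uvyfyfyyy" → 9 new (u, v, y, f, y, f, y, y, y)
  "uvyfyfy" → prefix "uvyfyfy" already present; 0 new (none)
  "uvyfyfff" → prefix "uvyfyf" already present; 2 new (f, f)
  "uvyfyvv" → prefix "uvyfy" already present; 2 new (v, v)
  "uvyfyfvfu" → prefix "uvyfyf" already present; 3 new (v, f, u)
  "uvyfyfxvy" → prefix "uvyfyf" already present; 3 new (x, v, y)
  "uvyfyxy" → prefix "uvyfy" already present; 2 new (x, y)
  "uvyfyy" → prefix "uvyfy" already present; 1 new (y)
  "uvyfyfuyxy" → prefix "uvyfyf" already present; 4 new (u, y, x, y)
  "uvyfyxxvff" → prefix "uvyfyx" already present; 4 new (x, v, f, f)
  "uvyfyv" → prefix "uvyfyv" already present; 0 new (none)
  "uvyfyyx" → prefix "uvyfyy" already present; 1 new (x)
Total nodes = 9 + 0 + 2 + 2 + 3 + 3 + 2 + 1 + 4 + 4 + 0 + 1 = 31

31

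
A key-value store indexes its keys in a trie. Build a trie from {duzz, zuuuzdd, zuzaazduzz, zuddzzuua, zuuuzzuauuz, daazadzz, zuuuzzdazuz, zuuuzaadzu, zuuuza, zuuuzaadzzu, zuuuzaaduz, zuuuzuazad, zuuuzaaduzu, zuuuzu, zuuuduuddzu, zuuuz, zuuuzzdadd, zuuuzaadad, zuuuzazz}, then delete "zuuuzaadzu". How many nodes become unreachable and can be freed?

After clearing the end-marker at "zuuuzaadzu", prune upward until reaching a node still needed by another word.
The suffix "u" (1 node) is used only by "zuuuzaadzu"; the node for "zuuuzaadz" still has the child "z", so pruning stops there.
Nodes removed: 1

1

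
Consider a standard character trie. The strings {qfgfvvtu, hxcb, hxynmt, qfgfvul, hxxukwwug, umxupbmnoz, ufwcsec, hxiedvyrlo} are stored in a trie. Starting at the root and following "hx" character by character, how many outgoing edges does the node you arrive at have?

The children of the "hx" node are the distinct next characters among strings starting with "hx".
Distinct next characters after "hx": c, i, x, y.
That node has 4 child edges.

4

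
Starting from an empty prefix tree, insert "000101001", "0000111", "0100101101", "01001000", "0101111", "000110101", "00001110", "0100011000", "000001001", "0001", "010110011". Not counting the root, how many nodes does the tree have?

49

Insert word by word; a character creates a node only if that edge doesn't already exist:
  "000101001" → 9 new (0, 0, 0, 1, 0, 1, 0, 0, 1)
  "0000111" → prefix "000" already present; 4 new (0, 1, 1, 1)
  "0100101101" → prefix "0" already present; 9 new (1, 0, 0, 1, 0, 1, 1, 0, 1)
  "01001000" → prefix "010010" already present; 2 new (0, 0)
  "0101111" → prefix "010" already present; 4 new (1, 1, 1, 1)
  "000110101" → prefix "0001" already present; 5 new (1, 0, 1, 0, 1)
  "00001110" → prefix "0000111" already present; 1 new (0)
  "0100011000" → prefix "0100" already present; 6 new (0, 1, 1, 0, 0, 0)
  "000001001" → prefix "0000" already present; 5 new (0, 1, 0, 0, 1)
  "0001" → prefix "0001" already present; 0 new (none)
  "010110011" → prefix "01011" already present; 4 new (0, 0, 1, 1)
Total nodes = 9 + 4 + 9 + 2 + 4 + 5 + 1 + 6 + 5 + 0 + 4 = 49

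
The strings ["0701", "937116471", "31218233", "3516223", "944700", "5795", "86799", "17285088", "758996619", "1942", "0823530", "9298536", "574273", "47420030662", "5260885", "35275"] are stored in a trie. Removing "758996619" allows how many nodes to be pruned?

9

A node on "758996619"'s path can go only if nothing else ends at it or branches off below it.
No other word shares any prefix with "758996619", so all 9 of its nodes go.
Nodes removed: 9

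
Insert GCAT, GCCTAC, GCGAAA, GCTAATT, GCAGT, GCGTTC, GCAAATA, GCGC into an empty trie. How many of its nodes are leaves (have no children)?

8

A leaf is a node with no children — equivalently, the end of a word that is not a proper prefix of any other stored word.
Those words: "GCAAATA", "GCAGT", "GCAT", "GCCTAC", "GCGAAA", "GCGC", "GCGTTC", "GCTAATT"
Leaf count: 8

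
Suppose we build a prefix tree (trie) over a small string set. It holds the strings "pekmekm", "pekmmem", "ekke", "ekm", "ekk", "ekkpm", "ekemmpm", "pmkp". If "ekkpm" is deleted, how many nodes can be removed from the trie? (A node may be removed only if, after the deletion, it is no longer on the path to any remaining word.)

A node on "ekkpm"'s path can go only if nothing else ends at it or branches off below it.
The suffix "pm" (2 nodes) is used only by "ekkpm"; the node for "ekk" still has the child "e", so pruning stops there.
Nodes removed: 2

2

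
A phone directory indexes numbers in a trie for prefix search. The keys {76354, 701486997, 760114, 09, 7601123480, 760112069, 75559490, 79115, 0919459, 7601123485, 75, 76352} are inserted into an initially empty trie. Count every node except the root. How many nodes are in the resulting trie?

45

For each word, the new-node count is its length minus the longest prefix already in the trie:
  "76354" → 5 new (7, 6, 3, 5, 4)
  "701486997" → prefix "7" already present; 8 new (0, 1, 4, 8, 6, 9, 9, 7)
  "760114" → prefix "76" already present; 4 new (0, 1, 1, 4)
  "09" → 2 new (0, 9)
  "7601123480" → prefix "76011" already present; 5 new (2, 3, 4, 8, 0)
  "760112069" → prefix "760112" already present; 3 new (0, 6, 9)
  "75559490" → prefix "7" already present; 7 new (5, 5, 5, 9, 4, 9, 0)
  "79115" → prefix "7" already present; 4 new (9, 1, 1, 5)
  "0919459" → prefix "09" already present; 5 new (1, 9, 4, 5, 9)
  "7601123485" → prefix "760112348" already present; 1 new (5)
  "75" → prefix "75" already present; 0 new (none)
  "76352" → prefix "7635" already present; 1 new (2)
Total nodes = 5 + 8 + 4 + 2 + 5 + 3 + 7 + 4 + 5 + 1 + 0 + 1 = 45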